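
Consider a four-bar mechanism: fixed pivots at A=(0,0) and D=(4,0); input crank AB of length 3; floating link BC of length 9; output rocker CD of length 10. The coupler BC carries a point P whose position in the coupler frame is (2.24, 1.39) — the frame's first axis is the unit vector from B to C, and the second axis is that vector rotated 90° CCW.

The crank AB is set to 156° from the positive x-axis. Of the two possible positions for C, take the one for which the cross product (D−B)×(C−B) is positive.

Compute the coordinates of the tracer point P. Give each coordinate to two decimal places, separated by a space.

A=(0,0), D=(4.00,0)
B = A + 3.00·(cos156°, sin156°) = (-2.7406, 1.2202)
|BD| = 6.8502
circle(B,9.00) ∩ circle(D,10.00): a=2.0383, h=8.7662
  candidates: C₊=(0.8265,9.4831) cross=60.050; C₋=(-2.2965,-7.7688) cross=-60.050
  mode + wants cross > 0 → take C=(0.8265,9.4831) (cross=60.050)
ex = (C−B)/|BC| = (0.3964,0.9181); ey = (-0.9181,0.3964)
P = B + 2.24·ex + 1.39·ey = (-3.1290,3.8277)

-3.13 3.83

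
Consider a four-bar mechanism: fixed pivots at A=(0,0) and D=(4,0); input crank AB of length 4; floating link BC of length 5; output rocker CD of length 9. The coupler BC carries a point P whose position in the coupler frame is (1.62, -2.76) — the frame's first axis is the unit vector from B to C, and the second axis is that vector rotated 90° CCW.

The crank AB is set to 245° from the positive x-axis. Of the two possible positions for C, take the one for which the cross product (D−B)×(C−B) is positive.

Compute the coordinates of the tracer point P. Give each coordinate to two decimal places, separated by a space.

A=(0,0), D=(4.00,0)
B = A + 4.00·(cos245°, sin245°) = (-1.6905, -3.6252)
|BD| = 6.7471
circle(B,5.00) ∩ circle(D,9.00): a=-0.7763, h=4.9394
  candidates: C₊=(-4.9992,0.1235) cross=33.327; C₋=(0.3087,-8.2082) cross=-33.327
  mode + wants cross > 0 → take C=(-4.9992,0.1235) (cross=33.327)
ex = (C−B)/|BC| = (-0.6617,0.7497); ey = (-0.7497,-0.6617)
P = B + 1.62·ex + -2.76·ey = (-0.6932,-0.5843)

-0.69 -0.58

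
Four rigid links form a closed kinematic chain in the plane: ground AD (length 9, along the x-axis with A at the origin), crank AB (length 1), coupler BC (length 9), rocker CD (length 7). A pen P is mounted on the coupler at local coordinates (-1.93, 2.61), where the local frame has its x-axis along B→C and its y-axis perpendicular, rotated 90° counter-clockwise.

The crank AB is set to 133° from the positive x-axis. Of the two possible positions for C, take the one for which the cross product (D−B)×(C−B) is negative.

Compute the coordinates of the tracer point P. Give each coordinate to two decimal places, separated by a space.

-0.03 3.91

A=(0,0), D=(9.00,0)
B = A + 1.00·(cos133°, sin133°) = (-0.6820, 0.7314)
|BD| = 9.7096
circle(B,9.00) ∩ circle(D,7.00): a=6.5026, h=6.2222
  candidates: C₊=(6.2708,6.4461) cross=60.415; C₋=(5.3335,-5.9630) cross=-60.415
  mode - wants cross < 0 → take C=(5.3335,-5.9630) (cross=-60.415)
ex = (C−B)/|BC| = (0.6684,-0.7438); ey = (0.7438,0.6684)
P = B + -1.93·ex + 2.61·ey = (-0.0306,3.9114)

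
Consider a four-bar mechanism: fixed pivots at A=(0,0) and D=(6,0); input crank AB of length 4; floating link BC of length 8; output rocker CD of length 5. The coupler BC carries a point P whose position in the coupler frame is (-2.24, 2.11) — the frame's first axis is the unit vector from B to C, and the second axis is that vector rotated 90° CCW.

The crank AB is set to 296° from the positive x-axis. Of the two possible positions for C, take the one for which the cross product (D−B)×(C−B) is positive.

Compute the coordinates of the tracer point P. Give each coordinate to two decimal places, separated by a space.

-0.76 -5.37

A=(0,0), D=(6.00,0)
B = A + 4.00·(cos296°, sin296°) = (1.7535, -3.5952)
|BD| = 5.5640
circle(B,8.00) ∩ circle(D,5.00): a=6.2867, h=4.9475
  candidates: C₊=(3.3547,4.2429) cross=27.528; C₋=(9.7484,-3.3090) cross=-27.528
  mode + wants cross > 0 → take C=(3.3547,4.2429) (cross=27.528)
ex = (C−B)/|BC| = (0.2002,0.9798); ey = (-0.9798,0.2002)
P = B + -2.24·ex + 2.11·ey = (-0.7622,-5.3675)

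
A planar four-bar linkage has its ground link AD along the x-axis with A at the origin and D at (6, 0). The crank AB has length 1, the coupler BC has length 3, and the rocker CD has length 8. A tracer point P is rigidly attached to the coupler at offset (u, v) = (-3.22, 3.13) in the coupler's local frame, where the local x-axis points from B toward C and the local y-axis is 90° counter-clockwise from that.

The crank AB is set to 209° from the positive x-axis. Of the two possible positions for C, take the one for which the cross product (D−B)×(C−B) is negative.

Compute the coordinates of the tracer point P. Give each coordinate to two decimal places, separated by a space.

2.60 2.36

A=(0,0), D=(6.00,0)
B = A + 1.00·(cos209°, sin209°) = (-0.8746, -0.4848)
|BD| = 6.8917
circle(B,3.00) ∩ circle(D,8.00): a=-0.5445, h=2.9502
  candidates: C₊=(-1.6253,2.4198) cross=20.332; C₋=(-1.2102,-3.4660) cross=-20.332
  mode - wants cross < 0 → take C=(-1.2102,-3.4660) (cross=-20.332)
ex = (C−B)/|BC| = (-0.1119,-0.9937); ey = (0.9937,-0.1119)
P = B + -3.22·ex + 3.13·ey = (2.5959,2.3649)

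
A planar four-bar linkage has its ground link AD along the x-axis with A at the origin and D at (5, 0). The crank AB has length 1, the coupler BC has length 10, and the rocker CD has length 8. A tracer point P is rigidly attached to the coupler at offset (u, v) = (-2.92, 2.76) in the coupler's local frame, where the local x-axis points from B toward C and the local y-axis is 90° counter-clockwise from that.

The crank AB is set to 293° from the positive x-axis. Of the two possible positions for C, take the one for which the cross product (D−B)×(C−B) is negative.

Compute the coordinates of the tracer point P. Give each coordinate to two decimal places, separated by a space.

-0.03 3.07

A=(0,0), D=(5.00,0)
B = A + 1.00·(cos293°, sin293°) = (0.3907, -0.9205)
|BD| = 4.7003
circle(B,10.00) ∩ circle(D,8.00): a=6.1797, h=7.8620
  candidates: C₊=(4.9111,7.9995) cross=36.954; C₋=(7.9905,-7.4200) cross=-36.954
  mode - wants cross < 0 → take C=(7.9905,-7.4200) (cross=-36.954)
ex = (C−B)/|BC| = (0.7600,-0.6500); ey = (0.6500,0.7600)
P = B + -2.92·ex + 2.76·ey = (-0.0345,3.0749)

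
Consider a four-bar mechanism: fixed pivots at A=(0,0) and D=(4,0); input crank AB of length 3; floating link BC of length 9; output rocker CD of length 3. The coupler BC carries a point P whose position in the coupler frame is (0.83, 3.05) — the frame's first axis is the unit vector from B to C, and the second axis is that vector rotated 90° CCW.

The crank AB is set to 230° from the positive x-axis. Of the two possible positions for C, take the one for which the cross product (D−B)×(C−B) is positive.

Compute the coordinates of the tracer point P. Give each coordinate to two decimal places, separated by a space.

-2.84 0.73

A=(0,0), D=(4.00,0)
B = A + 3.00·(cos230°, sin230°) = (-1.9284, -2.2981)
|BD| = 6.3582
circle(B,9.00) ∩ circle(D,3.00): a=8.8411, h=1.6839
  candidates: C₊=(5.7064,2.4674) cross=10.706; C₋=(6.9236,-0.6726) cross=-10.706
  mode + wants cross > 0 → take C=(5.7064,2.4674) (cross=10.706)
ex = (C−B)/|BC| = (0.8483,0.5295); ey = (-0.5295,0.8483)
P = B + 0.83·ex + 3.05·ey = (-2.8393,0.7287)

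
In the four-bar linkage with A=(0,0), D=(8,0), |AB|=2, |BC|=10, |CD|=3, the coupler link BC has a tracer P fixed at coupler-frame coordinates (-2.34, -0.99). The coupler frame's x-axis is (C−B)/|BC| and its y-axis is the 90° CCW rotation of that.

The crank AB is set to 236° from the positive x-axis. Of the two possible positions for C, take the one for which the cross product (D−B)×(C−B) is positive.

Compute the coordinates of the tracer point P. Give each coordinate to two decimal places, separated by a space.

-2.73 -3.62

A=(0,0), D=(8.00,0)
B = A + 2.00·(cos236°, sin236°) = (-1.1184, -1.6581)
|BD| = 9.2679
circle(B,10.00) ∩ circle(D,3.00): a=9.5434, h=2.9873
  candidates: C₊=(7.7366,2.9884) cross=27.686; C₋=(8.8055,-2.8898) cross=-27.686
  mode + wants cross > 0 → take C=(7.7366,2.9884) (cross=27.686)
ex = (C−B)/|BC| = (0.8855,0.4646); ey = (-0.4646,0.8855)
P = B + -2.34·ex + -0.99·ey = (-2.7304,-3.6220)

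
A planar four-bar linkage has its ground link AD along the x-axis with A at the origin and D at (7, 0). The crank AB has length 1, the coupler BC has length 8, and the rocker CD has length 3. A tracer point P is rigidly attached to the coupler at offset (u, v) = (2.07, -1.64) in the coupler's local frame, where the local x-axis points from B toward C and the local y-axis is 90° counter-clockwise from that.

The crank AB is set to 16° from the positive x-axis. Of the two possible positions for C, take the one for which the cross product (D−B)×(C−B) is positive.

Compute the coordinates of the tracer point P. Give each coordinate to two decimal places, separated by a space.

A=(0,0), D=(7.00,0)
B = A + 1.00·(cos16°, sin16°) = (0.9613, 0.2756)
|BD| = 6.0450
circle(B,8.00) ∩ circle(D,3.00): a=7.5717, h=2.5825
  candidates: C₊=(8.6428,2.5102) cross=15.611; C₋=(8.4073,-2.6494) cross=-15.611
  mode + wants cross > 0 → take C=(8.6428,2.5102) (cross=15.611)
ex = (C−B)/|BC| = (0.9602,0.2793); ey = (-0.2793,0.9602)
P = B + 2.07·ex + -1.64·ey = (3.4070,-0.7209)

3.41 -0.72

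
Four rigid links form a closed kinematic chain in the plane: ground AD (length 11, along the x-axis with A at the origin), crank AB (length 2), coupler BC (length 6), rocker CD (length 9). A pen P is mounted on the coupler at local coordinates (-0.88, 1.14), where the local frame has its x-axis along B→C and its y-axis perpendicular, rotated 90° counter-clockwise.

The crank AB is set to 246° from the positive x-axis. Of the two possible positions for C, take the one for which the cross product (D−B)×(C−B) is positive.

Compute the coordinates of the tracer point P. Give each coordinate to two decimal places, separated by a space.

A=(0,0), D=(11.00,0)
B = A + 2.00·(cos246°, sin246°) = (-0.8135, -1.8271)
|BD| = 11.9539
circle(B,6.00) ∩ circle(D,9.00): a=4.0947, h=4.3856
  candidates: C₊=(2.5628,3.1328) cross=52.425; C₋=(3.9035,-5.5353) cross=-52.425
  mode + wants cross > 0 → take C=(2.5628,3.1328) (cross=52.425)
ex = (C−B)/|BC| = (0.5627,0.8266); ey = (-0.8266,0.5627)
P = B + -0.88·ex + 1.14·ey = (-2.2510,-1.9130)

-2.25 -1.91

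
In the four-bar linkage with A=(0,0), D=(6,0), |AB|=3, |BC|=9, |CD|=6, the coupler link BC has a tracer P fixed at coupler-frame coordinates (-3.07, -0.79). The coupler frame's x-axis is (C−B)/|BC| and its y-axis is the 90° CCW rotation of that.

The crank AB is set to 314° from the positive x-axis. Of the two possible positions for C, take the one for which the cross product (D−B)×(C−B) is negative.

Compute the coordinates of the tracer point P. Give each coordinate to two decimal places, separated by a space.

-1.06 -2.55

A=(0,0), D=(6.00,0)
B = A + 3.00·(cos314°, sin314°) = (2.0840, -2.1580)
|BD| = 4.4713
circle(B,9.00) ∩ circle(D,6.00): a=7.2678, h=5.3085
  candidates: C₊=(5.8871,5.9989) cross=23.736; C₋=(11.0113,-3.2995) cross=-23.736
  mode - wants cross < 0 → take C=(11.0113,-3.2995) (cross=-23.736)
ex = (C−B)/|BC| = (0.9919,-0.1268); ey = (0.1268,0.9919)
P = B + -3.07·ex + -0.79·ey = (-1.0614,-2.5523)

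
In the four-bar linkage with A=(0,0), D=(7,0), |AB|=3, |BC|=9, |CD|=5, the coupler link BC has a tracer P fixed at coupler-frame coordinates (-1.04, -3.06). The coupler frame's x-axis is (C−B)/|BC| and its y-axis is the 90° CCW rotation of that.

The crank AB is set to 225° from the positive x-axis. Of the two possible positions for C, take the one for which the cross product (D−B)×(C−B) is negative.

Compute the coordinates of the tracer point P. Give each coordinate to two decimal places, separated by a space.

A=(0,0), D=(7.00,0)
B = A + 3.00·(cos225°, sin225°) = (-2.1213, -2.1213)
|BD| = 9.3647
circle(B,9.00) ∩ circle(D,5.00): a=7.6723, h=4.7049
  candidates: C₊=(4.2858,4.1992) cross=44.060; C₋=(6.4173,-4.9659) cross=-44.060
  mode - wants cross < 0 → take C=(6.4173,-4.9659) (cross=-44.060)
ex = (C−B)/|BC| = (0.9487,-0.3161); ey = (0.3161,0.9487)
P = B + -1.04·ex + -3.06·ey = (-4.0752,-4.6957)

-4.08 -4.70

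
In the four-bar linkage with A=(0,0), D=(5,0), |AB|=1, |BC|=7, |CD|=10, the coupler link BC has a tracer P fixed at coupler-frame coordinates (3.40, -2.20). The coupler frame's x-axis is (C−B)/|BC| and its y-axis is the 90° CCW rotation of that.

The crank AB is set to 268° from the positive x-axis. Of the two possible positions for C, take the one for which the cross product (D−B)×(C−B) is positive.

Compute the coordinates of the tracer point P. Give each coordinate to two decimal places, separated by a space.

0.08 3.05

A=(0,0), D=(5.00,0)
B = A + 1.00·(cos268°, sin268°) = (-0.0349, -0.9994)
|BD| = 5.1331
circle(B,7.00) ∩ circle(D,10.00): a=-2.4012, h=6.5753
  candidates: C₊=(-3.6703,4.9826) cross=33.752; C₋=(-1.1099,-7.9163) cross=-33.752
  mode + wants cross > 0 → take C=(-3.6703,4.9826) (cross=33.752)
ex = (C−B)/|BC| = (-0.5193,0.8546); ey = (-0.8546,-0.5193)
P = B + 3.40·ex + -2.20·ey = (0.0794,3.0487)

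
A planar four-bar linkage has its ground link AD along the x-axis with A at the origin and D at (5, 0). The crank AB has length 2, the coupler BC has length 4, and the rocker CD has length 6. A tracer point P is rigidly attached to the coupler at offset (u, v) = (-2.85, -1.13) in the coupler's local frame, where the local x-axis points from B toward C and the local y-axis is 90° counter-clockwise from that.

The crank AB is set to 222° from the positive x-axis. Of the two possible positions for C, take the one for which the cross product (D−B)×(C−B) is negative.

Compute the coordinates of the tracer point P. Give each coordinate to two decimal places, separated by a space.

-4.14 0.19

A=(0,0), D=(5.00,0)
B = A + 2.00·(cos222°, sin222°) = (-1.4863, -1.3383)
|BD| = 6.6229
circle(B,4.00) ∩ circle(D,6.00): a=1.8015, h=3.5713
  candidates: C₊=(-0.4436,2.5234) cross=23.653; C₋=(0.9997,-4.4719) cross=-23.653
  mode - wants cross < 0 → take C=(0.9997,-4.4719) (cross=-23.653)
ex = (C−B)/|BC| = (0.6215,-0.7834); ey = (0.7834,0.6215)
P = B + -2.85·ex + -1.13·ey = (-4.1428,0.1922)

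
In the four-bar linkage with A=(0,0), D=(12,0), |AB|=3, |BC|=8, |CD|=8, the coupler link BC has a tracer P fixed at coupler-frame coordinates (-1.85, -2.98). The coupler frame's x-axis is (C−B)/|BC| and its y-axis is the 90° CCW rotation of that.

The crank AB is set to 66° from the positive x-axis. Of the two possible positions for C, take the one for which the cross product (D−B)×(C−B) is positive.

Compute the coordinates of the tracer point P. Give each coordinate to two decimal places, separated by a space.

1.21 -0.77

A=(0,0), D=(12.00,0)
B = A + 3.00·(cos66°, sin66°) = (1.2202, 2.7406)
|BD| = 11.1227
circle(B,8.00) ∩ circle(D,8.00): a=5.5614, h=5.7508
  candidates: C₊=(8.0271,6.9438) cross=63.964; C₋=(5.1931,-4.2031) cross=-63.964
  mode + wants cross > 0 → take C=(8.0271,6.9438) (cross=63.964)
ex = (C−B)/|BC| = (0.8509,0.5254); ey = (-0.5254,0.8509)
P = B + -1.85·ex + -2.98·ey = (1.2118,-0.7669)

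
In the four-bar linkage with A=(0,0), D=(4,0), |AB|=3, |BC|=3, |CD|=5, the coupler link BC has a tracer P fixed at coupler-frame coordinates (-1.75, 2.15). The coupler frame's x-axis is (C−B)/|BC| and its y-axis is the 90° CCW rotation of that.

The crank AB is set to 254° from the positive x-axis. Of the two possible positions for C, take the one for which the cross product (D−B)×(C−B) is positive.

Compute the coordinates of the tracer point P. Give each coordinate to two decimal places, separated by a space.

A=(0,0), D=(4.00,0)
B = A + 3.00·(cos254°, sin254°) = (-0.8269, -2.8838)
|BD| = 5.6227
circle(B,3.00) ∩ circle(D,5.00): a=1.3886, h=2.6593
  candidates: C₊=(-0.9988,0.1113) cross=14.953; C₋=(1.7290,-4.4545) cross=-14.953
  mode + wants cross > 0 → take C=(-0.9988,0.1113) (cross=14.953)
ex = (C−B)/|BC| = (-0.0573,0.9984); ey = (-0.9984,-0.0573)
P = B + -1.75·ex + 2.15·ey = (-2.8731,-4.7541)

-2.87 -4.75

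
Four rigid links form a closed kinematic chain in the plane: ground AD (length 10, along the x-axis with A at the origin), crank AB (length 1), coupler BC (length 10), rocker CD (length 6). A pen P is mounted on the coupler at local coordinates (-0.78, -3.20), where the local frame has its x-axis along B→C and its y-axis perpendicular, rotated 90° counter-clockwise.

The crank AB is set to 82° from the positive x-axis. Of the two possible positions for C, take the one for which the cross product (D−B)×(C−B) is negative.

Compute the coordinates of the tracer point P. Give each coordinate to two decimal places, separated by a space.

-2.54 -0.92

A=(0,0), D=(10.00,0)
B = A + 1.00·(cos82°, sin82°) = (0.1392, 0.9903)
|BD| = 9.9104
circle(B,10.00) ∩ circle(D,6.00): a=8.1841, h=5.7463
  candidates: C₊=(8.8565,5.8900) cross=56.948; C₋=(7.7082,-5.5450) cross=-56.948
  mode - wants cross < 0 → take C=(7.7082,-5.5450) (cross=-56.948)
ex = (C−B)/|BC| = (0.7569,-0.6535); ey = (0.6535,0.7569)
P = B + -0.78·ex + -3.20·ey = (-2.5425,-0.9221)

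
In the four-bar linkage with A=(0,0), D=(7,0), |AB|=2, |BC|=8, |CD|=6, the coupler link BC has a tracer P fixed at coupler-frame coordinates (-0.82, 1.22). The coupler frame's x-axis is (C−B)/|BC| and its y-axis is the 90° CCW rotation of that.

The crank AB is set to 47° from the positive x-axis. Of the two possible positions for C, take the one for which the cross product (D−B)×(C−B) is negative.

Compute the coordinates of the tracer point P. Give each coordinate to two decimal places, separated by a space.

A=(0,0), D=(7.00,0)
B = A + 2.00·(cos47°, sin47°) = (1.3640, 1.4627)
|BD| = 5.8227
circle(B,8.00) ∩ circle(D,6.00): a=5.3157, h=5.9785
  candidates: C₊=(8.0111,5.9142) cross=34.811; C₋=(5.0074,-5.6595) cross=-34.811
  mode - wants cross < 0 → take C=(5.0074,-5.6595) (cross=-34.811)
ex = (C−B)/|BC| = (0.4554,-0.8903); ey = (0.8903,0.4554)
P = B + -0.82·ex + 1.22·ey = (2.0767,2.7484)

2.08 2.75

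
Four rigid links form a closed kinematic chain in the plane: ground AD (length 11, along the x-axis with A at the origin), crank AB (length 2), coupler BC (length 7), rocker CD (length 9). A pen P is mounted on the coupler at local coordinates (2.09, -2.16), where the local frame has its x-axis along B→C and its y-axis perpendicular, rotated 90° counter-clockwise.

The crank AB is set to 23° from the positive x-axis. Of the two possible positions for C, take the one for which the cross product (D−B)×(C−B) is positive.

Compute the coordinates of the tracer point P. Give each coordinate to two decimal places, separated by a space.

4.74 1.56

A=(0,0), D=(11.00,0)
B = A + 2.00·(cos23°, sin23°) = (1.8410, 0.7815)
|BD| = 9.1923
circle(B,7.00) ∩ circle(D,9.00): a=2.8555, h=6.3911
  candidates: C₊=(5.2295,6.9066) cross=58.749; C₋=(4.1429,-5.8292) cross=-58.749
  mode + wants cross > 0 → take C=(5.2295,6.9066) (cross=58.749)
ex = (C−B)/|BC| = (0.4841,0.8750); ey = (-0.8750,0.4841)
P = B + 2.09·ex + -2.16·ey = (4.7428,1.5647)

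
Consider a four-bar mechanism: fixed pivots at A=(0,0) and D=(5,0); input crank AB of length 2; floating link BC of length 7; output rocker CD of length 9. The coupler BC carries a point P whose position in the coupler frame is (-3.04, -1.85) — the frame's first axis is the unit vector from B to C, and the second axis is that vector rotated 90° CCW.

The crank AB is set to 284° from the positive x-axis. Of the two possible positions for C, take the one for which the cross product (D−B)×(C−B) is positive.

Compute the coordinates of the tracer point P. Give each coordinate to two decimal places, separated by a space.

3.60 -3.66

A=(0,0), D=(5.00,0)
B = A + 2.00·(cos284°, sin284°) = (0.4838, -1.9406)
|BD| = 4.9154
circle(B,7.00) ∩ circle(D,9.00): a=-0.7973, h=6.9544
  candidates: C₊=(-2.9943,4.1342) cross=34.184; C₋=(2.4969,-8.6449) cross=-34.184
  mode + wants cross > 0 → take C=(-2.9943,4.1342) (cross=34.184)
ex = (C−B)/|BC| = (-0.4969,0.8678); ey = (-0.8678,-0.4969)
P = B + -3.04·ex + -1.85·ey = (3.5998,-3.6595)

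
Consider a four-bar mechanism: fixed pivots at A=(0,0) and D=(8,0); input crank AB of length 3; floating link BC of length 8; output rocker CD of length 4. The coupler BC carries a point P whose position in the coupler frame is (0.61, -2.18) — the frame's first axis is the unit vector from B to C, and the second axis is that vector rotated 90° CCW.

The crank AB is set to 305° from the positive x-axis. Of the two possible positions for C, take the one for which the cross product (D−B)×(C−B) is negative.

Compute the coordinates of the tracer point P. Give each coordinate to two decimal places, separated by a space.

A=(0,0), D=(8.00,0)
B = A + 3.00·(cos305°, sin305°) = (1.7207, -2.4575)
|BD| = 6.7430
circle(B,8.00) ∩ circle(D,4.00): a=6.9307, h=3.9956
  candidates: C₊=(6.7186,3.7892) cross=26.942; C₋=(9.6310,-3.6524) cross=-26.942
  mode - wants cross < 0 → take C=(9.6310,-3.6524) (cross=-26.942)
ex = (C−B)/|BC| = (0.9888,-0.1494); ey = (0.1494,0.9888)
P = B + 0.61·ex + -2.18·ey = (1.9983,-4.7041)

2.00 -4.70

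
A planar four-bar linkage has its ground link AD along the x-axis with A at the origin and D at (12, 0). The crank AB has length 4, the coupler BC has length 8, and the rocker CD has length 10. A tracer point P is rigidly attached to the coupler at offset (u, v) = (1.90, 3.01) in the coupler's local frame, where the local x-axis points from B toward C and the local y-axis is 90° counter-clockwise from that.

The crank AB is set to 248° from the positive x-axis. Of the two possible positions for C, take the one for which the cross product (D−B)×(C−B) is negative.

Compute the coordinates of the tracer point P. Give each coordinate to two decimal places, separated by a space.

A=(0,0), D=(12.00,0)
B = A + 4.00·(cos248°, sin248°) = (-1.4984, -3.7087)
|BD| = 13.9987
circle(B,8.00) ∩ circle(D,10.00): a=5.7135, h=5.5996
  candidates: C₊=(2.5274,3.2045) cross=78.388; C₋=(5.4944,-7.5946) cross=-78.388
  mode - wants cross < 0 → take C=(5.4944,-7.5946) (cross=-78.388)
ex = (C−B)/|BC| = (0.8741,-0.4857); ey = (0.4857,0.8741)
P = B + 1.90·ex + 3.01·ey = (1.6244,-2.0006)

1.62 -2.00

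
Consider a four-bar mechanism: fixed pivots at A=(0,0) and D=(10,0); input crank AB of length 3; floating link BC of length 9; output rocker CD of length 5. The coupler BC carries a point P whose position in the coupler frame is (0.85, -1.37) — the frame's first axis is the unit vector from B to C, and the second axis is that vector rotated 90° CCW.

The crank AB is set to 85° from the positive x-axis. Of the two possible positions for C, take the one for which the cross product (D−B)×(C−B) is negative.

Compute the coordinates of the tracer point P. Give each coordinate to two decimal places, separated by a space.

-0.15 1.43

A=(0,0), D=(10.00,0)
B = A + 3.00·(cos85°, sin85°) = (0.2615, 2.9886)
|BD| = 10.1868
circle(B,9.00) ∩ circle(D,5.00): a=7.8421, h=4.4161
  candidates: C₊=(9.0540,4.9097) cross=44.986; C₋=(6.4628,-3.5339) cross=-44.986
  mode - wants cross < 0 → take C=(6.4628,-3.5339) (cross=-44.986)
ex = (C−B)/|BC| = (0.6890,-0.7247); ey = (0.7247,0.6890)
P = B + 0.85·ex + -1.37·ey = (-0.1457,1.4286)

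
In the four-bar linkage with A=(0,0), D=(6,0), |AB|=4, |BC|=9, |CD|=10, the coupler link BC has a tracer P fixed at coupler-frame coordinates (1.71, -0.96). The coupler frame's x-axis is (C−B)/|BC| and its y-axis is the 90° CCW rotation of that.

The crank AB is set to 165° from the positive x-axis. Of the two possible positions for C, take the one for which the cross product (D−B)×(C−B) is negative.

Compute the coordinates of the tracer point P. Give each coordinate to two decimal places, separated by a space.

A=(0,0), D=(6.00,0)
B = A + 4.00·(cos165°, sin165°) = (-3.8637, 1.0353)
|BD| = 9.9179
circle(B,9.00) ∩ circle(D,10.00): a=4.0011, h=8.0617
  candidates: C₊=(0.9570,8.6353) cross=79.955; C₋=(-0.7260,-7.4001) cross=-79.955
  mode - wants cross < 0 → take C=(-0.7260,-7.4001) (cross=-79.955)
ex = (C−B)/|BC| = (0.3486,-0.9373); ey = (0.9373,0.3486)
P = B + 1.71·ex + -0.96·ey = (-4.1673,-0.9021)

-4.17 -0.90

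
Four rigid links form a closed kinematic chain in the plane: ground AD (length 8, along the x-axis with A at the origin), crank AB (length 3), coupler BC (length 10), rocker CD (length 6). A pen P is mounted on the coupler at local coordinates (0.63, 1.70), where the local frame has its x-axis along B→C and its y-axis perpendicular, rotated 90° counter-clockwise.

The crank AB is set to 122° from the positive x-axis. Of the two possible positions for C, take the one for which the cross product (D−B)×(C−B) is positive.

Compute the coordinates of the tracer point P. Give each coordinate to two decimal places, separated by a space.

-1.59 4.36

A=(0,0), D=(8.00,0)
B = A + 3.00·(cos122°, sin122°) = (-1.5898, 2.5441)
|BD| = 9.9215
circle(B,10.00) ∩ circle(D,6.00): a=8.1861, h=5.7435
  candidates: C₊=(7.7954,5.9965) cross=56.985; C₋=(4.8498,-5.1065) cross=-56.985
  mode + wants cross > 0 → take C=(7.7954,5.9965) (cross=56.985)
ex = (C−B)/|BC| = (0.9385,0.3452); ey = (-0.3452,0.9385)
P = B + 0.63·ex + 1.70·ey = (-1.5854,4.3571)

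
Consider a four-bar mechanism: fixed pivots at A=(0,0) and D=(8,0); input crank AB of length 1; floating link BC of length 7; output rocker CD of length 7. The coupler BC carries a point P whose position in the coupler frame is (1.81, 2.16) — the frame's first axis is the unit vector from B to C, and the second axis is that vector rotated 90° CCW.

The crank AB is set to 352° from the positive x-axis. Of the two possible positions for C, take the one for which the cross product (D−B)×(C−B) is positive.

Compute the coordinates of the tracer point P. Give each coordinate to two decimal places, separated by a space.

-0.03 2.49

A=(0,0), D=(8.00,0)
B = A + 1.00·(cos352°, sin352°) = (0.9903, -0.1392)
|BD| = 7.0111
circle(B,7.00) ∩ circle(D,7.00): a=3.5056, h=6.0590
  candidates: C₊=(4.3749,5.9882) cross=42.480; C₋=(4.6154,-6.1274) cross=-42.480
  mode + wants cross > 0 → take C=(4.3749,5.9882) (cross=42.480)
ex = (C−B)/|BC| = (0.4835,0.8753); ey = (-0.8753,0.4835)
P = B + 1.81·ex + 2.16·ey = (-0.0253,2.4896)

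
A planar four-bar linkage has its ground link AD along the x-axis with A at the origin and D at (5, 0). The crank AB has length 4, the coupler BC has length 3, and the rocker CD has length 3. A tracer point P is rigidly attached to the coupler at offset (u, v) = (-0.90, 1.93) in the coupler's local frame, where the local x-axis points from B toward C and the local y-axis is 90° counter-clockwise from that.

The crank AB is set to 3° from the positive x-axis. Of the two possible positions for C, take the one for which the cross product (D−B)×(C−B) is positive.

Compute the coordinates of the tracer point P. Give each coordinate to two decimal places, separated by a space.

1.87 0.08

A=(0,0), D=(5.00,0)
B = A + 4.00·(cos3°, sin3°) = (3.9945, 0.2093)
|BD| = 1.0270
circle(B,3.00) ∩ circle(D,3.00): a=0.5135, h=2.9557
  candidates: C₊=(5.0997,2.9983) cross=3.036; C₋=(3.8948,-2.7890) cross=-3.036
  mode + wants cross > 0 → take C=(5.0997,2.9983) (cross=3.036)
ex = (C−B)/|BC| = (0.3684,0.9297); ey = (-0.9297,0.3684)
P = B + -0.90·ex + 1.93·ey = (1.8687,0.0837)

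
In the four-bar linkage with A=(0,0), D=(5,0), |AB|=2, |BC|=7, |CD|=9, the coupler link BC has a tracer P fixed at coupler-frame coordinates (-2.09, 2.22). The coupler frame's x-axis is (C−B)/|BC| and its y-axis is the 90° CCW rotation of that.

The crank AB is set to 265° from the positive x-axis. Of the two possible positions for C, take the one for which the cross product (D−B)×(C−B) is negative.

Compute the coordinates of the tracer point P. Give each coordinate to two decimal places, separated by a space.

A=(0,0), D=(5.00,0)
B = A + 2.00·(cos265°, sin265°) = (-0.1743, -1.9924)
|BD| = 5.5446
circle(B,7.00) ∩ circle(D,9.00): a=-0.1133, h=6.9991
  candidates: C₊=(-2.7951,4.4985) cross=38.807; C₋=(2.2349,-8.5647) cross=-38.807
  mode - wants cross < 0 → take C=(2.2349,-8.5647) (cross=-38.807)
ex = (C−B)/|BC| = (0.3442,-0.9389); ey = (0.9389,0.3442)
P = B + -2.09·ex + 2.22·ey = (1.1907,0.7340)

1.19 0.73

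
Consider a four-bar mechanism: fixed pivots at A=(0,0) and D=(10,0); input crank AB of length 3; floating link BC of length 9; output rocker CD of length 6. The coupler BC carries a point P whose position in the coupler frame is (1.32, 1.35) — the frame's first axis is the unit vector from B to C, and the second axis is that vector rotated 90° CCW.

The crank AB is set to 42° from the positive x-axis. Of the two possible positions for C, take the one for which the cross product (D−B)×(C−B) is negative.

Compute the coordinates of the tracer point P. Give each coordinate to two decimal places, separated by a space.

A=(0,0), D=(10.00,0)
B = A + 3.00·(cos42°, sin42°) = (2.2294, 2.0074)
|BD| = 8.0257
circle(B,9.00) ∩ circle(D,6.00): a=6.8163, h=5.8769
  candidates: C₊=(10.2990,5.9925) cross=47.166; C₋=(7.3592,-5.3876) cross=-47.166
  mode - wants cross < 0 → take C=(7.3592,-5.3876) (cross=-47.166)
ex = (C−B)/|BC| = (0.5700,-0.8217); ey = (0.8217,0.5700)
P = B + 1.32·ex + 1.35·ey = (4.0910,1.6923)

4.09 1.69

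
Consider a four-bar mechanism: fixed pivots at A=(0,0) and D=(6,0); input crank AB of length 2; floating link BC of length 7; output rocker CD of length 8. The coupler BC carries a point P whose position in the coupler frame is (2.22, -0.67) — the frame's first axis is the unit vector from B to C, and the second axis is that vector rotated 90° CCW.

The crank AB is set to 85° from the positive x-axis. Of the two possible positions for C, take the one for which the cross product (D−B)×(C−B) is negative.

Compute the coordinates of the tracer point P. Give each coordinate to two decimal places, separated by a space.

-0.63 -0.18

A=(0,0), D=(6.00,0)
B = A + 2.00·(cos85°, sin85°) = (0.1743, 1.9924)
|BD| = 6.1570
circle(B,7.00) ∩ circle(D,8.00): a=1.8604, h=6.7483
  candidates: C₊=(4.1183,7.7756) cross=41.549; C₋=(-0.2492,-4.9948) cross=-41.549
  mode - wants cross < 0 → take C=(-0.2492,-4.9948) (cross=-41.549)
ex = (C−B)/|BC| = (-0.0605,-0.9982); ey = (0.9982,-0.0605)
P = B + 2.22·ex + -0.67·ey = (-0.6288,-0.1830)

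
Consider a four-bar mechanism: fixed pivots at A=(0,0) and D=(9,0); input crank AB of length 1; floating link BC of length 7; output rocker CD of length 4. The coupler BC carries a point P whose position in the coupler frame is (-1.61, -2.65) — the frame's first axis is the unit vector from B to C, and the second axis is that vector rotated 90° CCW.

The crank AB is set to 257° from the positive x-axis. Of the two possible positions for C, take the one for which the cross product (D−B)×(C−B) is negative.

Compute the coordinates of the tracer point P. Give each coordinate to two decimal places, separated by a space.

A=(0,0), D=(9.00,0)
B = A + 1.00·(cos257°, sin257°) = (-0.2250, -0.9744)
|BD| = 9.2763
circle(B,7.00) ∩ circle(D,4.00): a=6.4169, h=2.7971
  candidates: C₊=(5.8626,2.4813) cross=25.947; C₋=(6.4502,-3.0820) cross=-25.947
  mode - wants cross < 0 → take C=(6.4502,-3.0820) (cross=-25.947)
ex = (C−B)/|BC| = (0.9536,-0.3011); ey = (0.3011,0.9536)
P = B + -1.61·ex + -2.65·ey = (-2.5581,-3.0166)

-2.56 -3.02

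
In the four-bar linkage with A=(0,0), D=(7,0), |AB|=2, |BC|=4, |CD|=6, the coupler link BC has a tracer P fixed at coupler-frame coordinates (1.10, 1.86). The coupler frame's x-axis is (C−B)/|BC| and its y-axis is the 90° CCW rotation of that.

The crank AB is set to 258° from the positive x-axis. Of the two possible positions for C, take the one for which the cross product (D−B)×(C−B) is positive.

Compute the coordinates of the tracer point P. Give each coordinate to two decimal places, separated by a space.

A=(0,0), D=(7.00,0)
B = A + 2.00·(cos258°, sin258°) = (-0.4158, -1.9563)
|BD| = 7.6695
circle(B,4.00) ∩ circle(D,6.00): a=2.5309, h=3.0975
  candidates: C₊=(1.2413,1.6843) cross=23.756; C₋=(2.8214,-4.3058) cross=-23.756
  mode + wants cross > 0 → take C=(1.2413,1.6843) (cross=23.756)
ex = (C−B)/|BC| = (0.4143,0.9102); ey = (-0.9102,0.4143)
P = B + 1.10·ex + 1.86·ey = (-1.6530,-0.1846)

-1.65 -0.18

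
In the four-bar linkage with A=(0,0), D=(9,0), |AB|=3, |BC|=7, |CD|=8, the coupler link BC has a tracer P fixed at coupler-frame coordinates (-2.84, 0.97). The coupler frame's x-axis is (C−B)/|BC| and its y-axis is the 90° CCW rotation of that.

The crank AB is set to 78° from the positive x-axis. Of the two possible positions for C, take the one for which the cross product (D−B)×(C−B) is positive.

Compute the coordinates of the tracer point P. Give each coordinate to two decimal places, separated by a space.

A=(0,0), D=(9.00,0)
B = A + 3.00·(cos78°, sin78°) = (0.6237, 2.9344)
|BD| = 8.8754
circle(B,7.00) ∩ circle(D,8.00): a=3.5927, h=6.0077
  candidates: C₊=(6.0007,7.4165) cross=53.321; C₋=(2.0280,-3.9232) cross=-53.321
  mode + wants cross > 0 → take C=(6.0007,7.4165) (cross=53.321)
ex = (C−B)/|BC| = (0.7681,0.6403); ey = (-0.6403,0.7681)
P = B + -2.84·ex + 0.97·ey = (-2.1788,1.8611)

-2.18 1.86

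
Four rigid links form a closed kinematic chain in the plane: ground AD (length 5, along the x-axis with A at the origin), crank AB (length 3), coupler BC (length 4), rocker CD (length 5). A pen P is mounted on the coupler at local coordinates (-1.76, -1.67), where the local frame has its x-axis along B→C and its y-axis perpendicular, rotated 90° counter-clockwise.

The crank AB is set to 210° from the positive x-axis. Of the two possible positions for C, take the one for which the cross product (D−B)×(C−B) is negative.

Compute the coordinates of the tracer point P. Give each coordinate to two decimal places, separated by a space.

-4.88 -2.33

A=(0,0), D=(5.00,0)
B = A + 3.00·(cos210°, sin210°) = (-2.5981, -1.5000)
|BD| = 7.7447
circle(B,4.00) ∩ circle(D,5.00): a=3.2913, h=2.2731
  candidates: C₊=(0.1907,1.3676) cross=17.605; C₋=(1.0712,-3.0926) cross=-17.605
  mode - wants cross < 0 → take C=(1.0712,-3.0926) (cross=-17.605)
ex = (C−B)/|BC| = (0.9173,-0.3982); ey = (0.3982,0.9173)
P = B + -1.76·ex + -1.67·ey = (-4.8775,-2.3312)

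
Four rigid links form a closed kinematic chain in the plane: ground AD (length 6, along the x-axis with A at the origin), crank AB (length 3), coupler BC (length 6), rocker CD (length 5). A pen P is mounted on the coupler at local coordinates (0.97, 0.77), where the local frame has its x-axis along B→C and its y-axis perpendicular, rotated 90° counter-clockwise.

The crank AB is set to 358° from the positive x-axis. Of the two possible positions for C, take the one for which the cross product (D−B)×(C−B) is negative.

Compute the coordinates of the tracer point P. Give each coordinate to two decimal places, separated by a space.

4.19 -0.44

A=(0,0), D=(6.00,0)
B = A + 3.00·(cos358°, sin358°) = (2.9982, -0.1047)
|BD| = 3.0037
circle(B,6.00) ∩ circle(D,5.00): a=3.3329, h=4.9891
  candidates: C₊=(6.1552,4.9976) cross=14.986; C₋=(6.5030,-4.9746) cross=-14.986
  mode - wants cross < 0 → take C=(6.5030,-4.9746) (cross=-14.986)
ex = (C−B)/|BC| = (0.5841,-0.8117); ey = (0.8117,0.5841)
P = B + 0.97·ex + 0.77·ey = (4.1898,-0.4422)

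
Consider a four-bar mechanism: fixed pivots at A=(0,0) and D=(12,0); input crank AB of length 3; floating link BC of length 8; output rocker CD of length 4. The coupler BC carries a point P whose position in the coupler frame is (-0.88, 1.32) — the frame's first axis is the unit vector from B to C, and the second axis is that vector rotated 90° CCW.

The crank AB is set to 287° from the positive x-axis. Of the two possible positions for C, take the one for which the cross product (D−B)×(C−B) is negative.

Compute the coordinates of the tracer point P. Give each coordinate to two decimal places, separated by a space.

A=(0,0), D=(12.00,0)
B = A + 3.00·(cos287°, sin287°) = (0.8771, -2.8689)
|BD| = 11.4869
circle(B,8.00) ∩ circle(D,4.00): a=7.8328, h=1.6271
  candidates: C₊=(8.0553,0.6629) cross=18.690; C₋=(8.8680,-2.4881) cross=-18.690
  mode - wants cross < 0 → take C=(8.8680,-2.4881) (cross=-18.690)
ex = (C−B)/|BC| = (0.9989,0.0476); ey = (-0.0476,0.9989)
P = B + -0.88·ex + 1.32·ey = (-0.0647,-1.5923)

-0.06 -1.59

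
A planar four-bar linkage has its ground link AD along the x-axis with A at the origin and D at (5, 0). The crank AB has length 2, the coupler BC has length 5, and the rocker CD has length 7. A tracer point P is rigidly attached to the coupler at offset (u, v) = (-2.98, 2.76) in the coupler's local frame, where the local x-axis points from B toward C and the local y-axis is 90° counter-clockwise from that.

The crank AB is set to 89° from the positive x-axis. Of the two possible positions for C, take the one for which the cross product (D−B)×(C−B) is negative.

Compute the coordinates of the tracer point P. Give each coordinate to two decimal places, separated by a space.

3.54 4.05

A=(0,0), D=(5.00,0)
B = A + 2.00·(cos89°, sin89°) = (0.0349, 1.9997)
|BD| = 5.3527
circle(B,5.00) ∩ circle(D,7.00): a=0.4345, h=4.9811
  candidates: C₊=(2.2988,6.4578) cross=26.662; C₋=(-1.4230,-2.7830) cross=-26.662
  mode - wants cross < 0 → take C=(-1.4230,-2.7830) (cross=-26.662)
ex = (C−B)/|BC| = (-0.2916,-0.9565); ey = (0.9565,-0.2916)
P = B + -2.98·ex + 2.76·ey = (3.5439,4.0455)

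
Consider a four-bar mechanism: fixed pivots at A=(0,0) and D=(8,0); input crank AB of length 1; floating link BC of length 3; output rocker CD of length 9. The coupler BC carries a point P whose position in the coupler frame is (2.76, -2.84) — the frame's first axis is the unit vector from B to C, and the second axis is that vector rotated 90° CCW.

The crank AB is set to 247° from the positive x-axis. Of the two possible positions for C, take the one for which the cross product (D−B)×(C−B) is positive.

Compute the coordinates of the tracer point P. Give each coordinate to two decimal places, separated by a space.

2.09 2.17

A=(0,0), D=(8.00,0)
B = A + 1.00·(cos247°, sin247°) = (-0.3907, -0.9205)
|BD| = 8.4411
circle(B,3.00) ∩ circle(D,9.00): a=-0.0443, h=2.9997
  candidates: C₊=(-0.7619,2.0564) cross=25.320; C₋=(-0.1077,-3.9071) cross=-25.320
  mode + wants cross > 0 → take C=(-0.7619,2.0564) (cross=25.320)
ex = (C−B)/|BC| = (-0.1237,0.9923); ey = (-0.9923,-0.1237)
P = B + 2.76·ex + -2.84·ey = (2.0860,2.1697)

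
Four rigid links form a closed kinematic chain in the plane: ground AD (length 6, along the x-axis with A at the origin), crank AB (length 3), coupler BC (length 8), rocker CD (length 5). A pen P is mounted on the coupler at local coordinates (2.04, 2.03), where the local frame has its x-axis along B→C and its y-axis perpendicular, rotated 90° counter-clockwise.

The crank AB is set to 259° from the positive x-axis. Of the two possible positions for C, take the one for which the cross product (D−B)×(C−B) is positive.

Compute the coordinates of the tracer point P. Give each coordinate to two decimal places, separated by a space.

A=(0,0), D=(6.00,0)
B = A + 3.00·(cos259°, sin259°) = (-0.5724, -2.9449)
|BD| = 7.2020
circle(B,8.00) ∩ circle(D,5.00): a=6.3086, h=4.9195
  candidates: C₊=(3.1731,4.1241) cross=35.431; C₋=(7.1962,-4.8548) cross=-35.431
  mode + wants cross > 0 → take C=(3.1731,4.1241) (cross=35.431)
ex = (C−B)/|BC| = (0.4682,0.8836); ey = (-0.8836,0.4682)
P = B + 2.04·ex + 2.03·ey = (-1.4111,-0.1919)

-1.41 -0.19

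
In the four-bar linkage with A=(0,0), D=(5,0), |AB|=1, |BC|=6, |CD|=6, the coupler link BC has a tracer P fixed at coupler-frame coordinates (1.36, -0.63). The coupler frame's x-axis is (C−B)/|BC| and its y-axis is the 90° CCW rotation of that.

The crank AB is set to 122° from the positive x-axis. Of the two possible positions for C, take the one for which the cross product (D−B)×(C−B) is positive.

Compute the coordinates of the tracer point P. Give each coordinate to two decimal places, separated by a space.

0.79 1.57

A=(0,0), D=(5.00,0)
B = A + 1.00·(cos122°, sin122°) = (-0.5299, 0.8480)
|BD| = 5.5946
circle(B,6.00) ∩ circle(D,6.00): a=2.7973, h=5.3080
  candidates: C₊=(3.0397,5.6707) cross=29.696; C₋=(1.4304,-4.8227) cross=-29.696
  mode + wants cross > 0 → take C=(3.0397,5.6707) (cross=29.696)
ex = (C−B)/|BC| = (0.5949,0.8038); ey = (-0.8038,0.5949)
P = B + 1.36·ex + -0.63·ey = (0.7856,1.5664)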